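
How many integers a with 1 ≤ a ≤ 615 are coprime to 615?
The number of a ∈ {1, ..., 615} with gcd(a, 615) = 1 is by definition Euler's totient φ(615). φ is multiplicative, with φ(p^e) = p^e − p^(e−1). Factorise 615 = 3 · 5 · 41. Then
  φ(615) = (3 − 1) · (5 − 1) · (41 − 1) = 2 · 4 · 40 = 320.
So there are 320 such integers.

Final answer: 320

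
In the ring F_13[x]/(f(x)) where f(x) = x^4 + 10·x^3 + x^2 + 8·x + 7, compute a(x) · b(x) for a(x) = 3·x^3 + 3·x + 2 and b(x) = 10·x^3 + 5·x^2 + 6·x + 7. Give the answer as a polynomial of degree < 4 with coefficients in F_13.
a · b ≡ 8·x^3 + 10·x^2 + x + 10 (mod f(x))

Multiply as integer polynomials: a · b = 30·x^6 + 15·x^5 + 48·x^4 + 56·x^3 + 28·x^2 + 33·x + 14. Reducing coefficients mod 13: a · b ≡ 4·x^6 + 2·x^5 + 9·x^4 + 4·x^3 + 2·x^2 + 7·x + 1. Now divide by f(x) = x^4 + 10·x^3 + x^2 + 8·x + 7 in F_13[x], eliminating the leading term at each step:
  leading term 4·x^6: subtract (4·x^2)·f(x) = 4·x^6 + x^5 + 4·x^4 + 6·x^3 + 2·x^2, leaving x^5 + 5·x^4 + 11·x^3 + 7·x + 1 (coefficients mod 13)
  leading term x^5: subtract (x)·f(x) = x^5 + 10·x^4 + x^3 + 8·x^2 + 7·x, leaving 8·x^4 + 10·x^3 + 5·x^2 + 1 (coefficients mod 13)
  leading term 8·x^4: subtract (8)·f(x) = 8·x^4 + 2·x^3 + 8·x^2 + 12·x + 4, leaving 8·x^3 + 10·x^2 + x + 10 (coefficients mod 13)
The degree is now < 4, so this is the remainder. Hence a · b ≡ 8·x^3 + 10·x^2 + x + 10 in F_13[x]/(f).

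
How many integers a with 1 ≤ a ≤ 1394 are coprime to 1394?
640

The number of a ∈ {1, ..., 1394} with gcd(a, 1394) = 1 is by definition Euler's totient φ(1394). φ is multiplicative, with φ(p^e) = p^e − p^(e−1). Factorise 1394 = 2 · 17 · 41. Then
  φ(1394) = (2 − 1) · (17 − 1) · (41 − 1) = 1 · 16 · 40 = 640.
So there are 640 such integers.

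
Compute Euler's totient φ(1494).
φ is multiplicative, with φ(p^e) = p^e − p^(e−1). Factorise 1494 = 2 · 3^2 · 83. Then
  φ(1494) = (2 − 1) · (3^2 − 3^1) · (83 − 1) = 1 · 6 · 82 = 492.

Final answer: φ(1494) = 492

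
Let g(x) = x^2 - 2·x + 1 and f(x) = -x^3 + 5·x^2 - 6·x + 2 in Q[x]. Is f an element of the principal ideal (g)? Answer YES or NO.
In Q[x] the ideal (g) consists of all multiples of g, so f ∈ (g) iff g | f, i.e. iff the remainder of f on division by g is 0. Divide f by g (g is monic, so eliminate the leading term of the running remainder at each step):
  leading term -x^3: subtract (-x)·g(x) = -x^3 + 2·x^2 - x, leaving 3·x^2 - 5·x + 2
  leading term 3·x^2: subtract (3)·g(x) = 3·x^2 - 6·x + 3, leaving x - 1
The remainder r(x) = x - 1 ≠ 0 (and deg r < deg g), so g ∤ f, i.e. f ∉ (g).

Final answer: NO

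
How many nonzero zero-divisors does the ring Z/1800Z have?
In Z/1800Z each nonzero element is either a unit (gcd with 1800 is 1) or a zero-divisor (gcd > 1). The number of units is φ(1800): factorise 1800 = 2^3 · 3^2 · 5^2, so φ(1800) = (2^3 − 2^2) · (3^2 − 3^1) · (5^2 − 5^1) = 4 · 6 · 20 = 480. The nonzero elements number 1800 − 1 = 1799. Hence the nonzero zero-divisors number 1799 − 480 = 1319.

Final answer: Z/1800Z has 1319 nonzero zero-divisors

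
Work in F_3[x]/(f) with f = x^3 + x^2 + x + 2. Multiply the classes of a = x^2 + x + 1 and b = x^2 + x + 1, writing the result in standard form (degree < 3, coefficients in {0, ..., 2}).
Multiply as integer polynomials: a · b = x^4 + 2·x^3 + 3·x^2 + 2·x + 1. Reducing coefficients mod 3: a · b ≡ x^4 + 2·x^3 + 2·x + 1. Now divide by f(x) = x^3 + x^2 + x + 2 in F_3[x], eliminating the leading term at each step:
  leading term x^4: subtract (x)·f(x) = x^4 + x^3 + x^2 + 2·x, leaving x^3 + 2·x^2 + 1 (coefficients mod 3)
  leading term x^3: subtract (1)·f(x) = x^3 + x^2 + x + 2, leaving x^2 + 2·x + 2 (coefficients mod 3)
The degree is now < 3, so this is the remainder. Hence a · b ≡ x^2 + 2·x + 2 in F_3[x]/(f).

Final answer: a · b ≡ x^2 + 2·x + 2 (mod f(x))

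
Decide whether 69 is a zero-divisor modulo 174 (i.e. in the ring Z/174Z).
YES

gcd(69, 174) = 3 > 1, so 69 is not a unit in Z/174Z. In Z/nZ every nonzero non-unit is a zero-divisor: explicitly, take b = 174/gcd = 58 ≠ 0 (mod 174); then 69·58 = 4002 = 23·174, i.e. 69·58 ≡ 0 (mod 174). So 69 is a zero-divisor.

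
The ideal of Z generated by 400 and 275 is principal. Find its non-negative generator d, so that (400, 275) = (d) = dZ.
(400, 275) = (25); d = 25

In the PID Z, (a, b) is generated by gcd(a, b). Compute gcd(400, 275) with the extended Euclidean algorithm, tracking rows (r, s, t) with s·400 + t·275 = r:
  row A: (400, 1, 0)   [1·400 + 0·275 = 400]
  row B: (275, 0, 1)   [0·400 + 1·275 = 275]
  400 = 1·275 + 125   → row C = row A − 1·row B = (125, 1, −1)   [check: 1·400 − 1·275 = 125]
  275 = 2·125 + 25   → row D = row B − 2·row C = (25, −2, 3)   [check: −2·400 + 3·275 = 25]
  125 = 5·25 + 0   → remainder 0, stop. gcd = 25 (last nonzero row D).
So gcd(400, 275) = 25, with Bézout identity −2·400 + 3·275 = 25. Containment (⊇): the Bézout identity exhibits 25 as an element of (400, 275), giving (25) ⊆ (400, 275). Containment (⊆): since 25 | 400 and 25 | 275 (400 = 25·16, 275 = 25·11), every Z-linear combination of 400 and 275 is divisible by 25, so (400, 275) ⊆ (25). Therefore (400, 275) = (25), d = 25.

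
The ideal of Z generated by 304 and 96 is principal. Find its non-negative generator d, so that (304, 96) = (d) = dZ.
In the PID Z, (a, b) is generated by gcd(a, b). Compute gcd(304, 96) with the extended Euclidean algorithm, tracking rows (r, s, t) with s·304 + t·96 = r:
  row A: (304, 1, 0)   [1·304 + 0·96 = 304]
  row B: (96, 0, 1)   [0·304 + 1·96 = 96]
  304 = 3·96 + 16   → row C = row A − 3·row B = (16, 1, −3)   [check: 1·304 − 3·96 = 16]
  96 = 6·16 + 0   → remainder 0, stop. gcd = 16 (last nonzero row C).
So gcd(304, 96) = 16, with Bézout identity 1·304 − 3·96 = 16. Containment (⊇): the Bézout identity exhibits 16 as an element of (304, 96), giving (16) ⊆ (304, 96). Containment (⊆): since 16 | 304 and 16 | 96 (304 = 16·19, 96 = 16·6), every Z-linear combination of 304 and 96 is divisible by 16, so (304, 96) ⊆ (16). Therefore (304, 96) = (16), d = 16.

Final answer: (304, 96) = (16); d = 16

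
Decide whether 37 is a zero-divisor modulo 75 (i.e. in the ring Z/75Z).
NO

gcd(37, 75) = 1, so 37 is a unit in Z/75Z (it has a multiplicative inverse). A unit cannot be a zero-divisor: if 37·b ≡ 0 then multiplying both sides by 37^(−1) gives b ≡ 0. So 37 is not a zero-divisor.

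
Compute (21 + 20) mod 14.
13

Reduce the summands first: 21 ≡ 7, 20 ≡ 6 (mod 14), so 21 + 20 ≡ 7 + 6 (mod 14). 7 + 6 = 13; 13 = 0·14 + 13, so (21 + 20) mod 14 = 13.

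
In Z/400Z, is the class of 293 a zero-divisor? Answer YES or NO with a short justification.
NO

gcd(293, 400) = 1, so 293 is a unit in Z/400Z (it has a multiplicative inverse). A unit cannot be a zero-divisor: if 293·b ≡ 0 then multiplying both sides by 293^(−1) gives b ≡ 0. So 293 is not a zero-divisor.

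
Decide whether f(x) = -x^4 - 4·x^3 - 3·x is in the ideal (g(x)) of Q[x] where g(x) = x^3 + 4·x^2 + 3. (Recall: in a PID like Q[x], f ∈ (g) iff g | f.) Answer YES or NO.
In Q[x] the ideal (g) consists of all multiples of g, so f ∈ (g) iff g | f, i.e. iff the remainder of f on division by g is 0. Divide f by g (g is monic, so eliminate the leading term of the running remainder at each step):
  leading term -x^4: subtract (-x)·g(x) = -x^4 - 4·x^3 - 3·x, leaving 0
The remainder is 0, so f(x) = g(x) · h(x) with h(x) = -x. Hence g | f, i.e. f ∈ (g).

Final answer: YES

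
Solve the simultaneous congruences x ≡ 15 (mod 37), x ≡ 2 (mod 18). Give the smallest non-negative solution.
x ≡ 200 (mod 666); the representative in [0, 666) is 200

The moduli 37, 18 are pairwise coprime, so by the CRT there is a unique solution mod 37·18 = 666.
Solve by successive substitution. Start with x ≡ 15 (mod 37).
  Combine with x ≡ 2 (mod 18): write x = 15 + 37·t and require 15 + 37·t ≡ 2 (mod 18), i.e. 37·t ≡ 2 − 15 ≡ 5 (mod 18). Since 37^(−1) ≡ 1 (mod 18) (37 ≡ 1 (mod 18)), t ≡ 1·5 ≡ 5 (mod 18). So x ≡ 15 + 37·5 = 200 (mod 666).
Unique solution in [0, 666): x = 200.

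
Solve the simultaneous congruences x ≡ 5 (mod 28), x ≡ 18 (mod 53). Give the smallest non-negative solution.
The moduli 28, 53 are pairwise coprime, so by the CRT there is a unique solution mod 28·53 = 1484.
Solve by successive substitution. Start with x ≡ 5 (mod 28).
  Combine with x ≡ 18 (mod 53): write x = 5 + 28·t and require 5 + 28·t ≡ 18 (mod 53), i.e. 28·t ≡ 18 − 5 ≡ 13 (mod 53). Since 28^(−1) ≡ 36 (mod 53), t ≡ 36·13 ≡ 44 (mod 53). So x ≡ 5 + 28·44 = 1237 (mod 1484).
Unique solution in [0, 1484): x = 1237.

Final answer: x ≡ 1237 (mod 1484); the representative in [0, 1484) is 1237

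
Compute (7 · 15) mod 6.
Reduce the factors first: 7 ≡ 1, 15 ≡ 3 (mod 6), so 7 · 15 ≡ 1 · 3 (mod 6). 1 · 3 = 3. Dividing by 6: 3 = 0·6 + 3. So (7 · 15) mod 6 = 3.

Final answer: 3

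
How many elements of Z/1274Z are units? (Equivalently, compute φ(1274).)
Z/1274Z has φ(1274) = 504 units

An element a ∈ Z/1274Z is a unit iff gcd(a, 1274) = 1, so the number of units is φ(1274). φ is multiplicative, with φ(p^e) = p^e − p^(e−1). Factorise 1274 = 2 · 7^2 · 13. Then
  φ(1274) = (2 − 1) · (7^2 − 7^1) · (13 − 1) = 1 · 42 · 12 = 504.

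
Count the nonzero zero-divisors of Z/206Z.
In Z/206Z each nonzero element is either a unit (gcd with 206 is 1) or a zero-divisor (gcd > 1). The number of units is φ(206): factorise 206 = 2 · 103, so φ(206) = (2 − 1) · (103 − 1) = 1 · 102 = 102. The nonzero elements number 206 − 1 = 205. Hence the nonzero zero-divisors number 205 − 102 = 103.

Final answer: Z/206Z has 103 nonzero zero-divisors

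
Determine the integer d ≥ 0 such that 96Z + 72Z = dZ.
(96, 72) = (24); d = 24

In the PID Z, (a, b) is generated by gcd(a, b). Compute gcd(96, 72) with the extended Euclidean algorithm, tracking rows (r, s, t) with s·96 + t·72 = r:
  row A: (96, 1, 0)   [1·96 + 0·72 = 96]
  row B: (72, 0, 1)   [0·96 + 1·72 = 72]
  96 = 1·72 + 24   → row C = row A − 1·row B = (24, 1, −1)   [check: 1·96 − 1·72 = 24]
  72 = 3·24 + 0   → remainder 0, stop. gcd = 24 (last nonzero row C).
So gcd(96, 72) = 24, with Bézout identity 1·96 − 1·72 = 24. Containment (⊇): the Bézout identity exhibits 24 as an element of (96, 72), giving (24) ⊆ (96, 72). Containment (⊆): since 24 | 96 and 24 | 72 (96 = 24·4, 72 = 24·3), every Z-linear combination of 96 and 72 is divisible by 24, so (96, 72) ⊆ (24). Therefore (96, 72) = (24), d = 24.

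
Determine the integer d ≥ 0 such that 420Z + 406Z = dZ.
In the PID Z, (a, b) is generated by gcd(a, b). Compute gcd(420, 406) with the extended Euclidean algorithm, tracking rows (r, s, t) with s·420 + t·406 = r:
  row A: (420, 1, 0)   [1·420 + 0·406 = 420]
  row B: (406, 0, 1)   [0·420 + 1·406 = 406]
  420 = 1·406 + 14   → row C = row A − 1·row B = (14, 1, −1)   [check: 1·420 − 1·406 = 14]
  406 = 29·14 + 0   → remainder 0, stop. gcd = 14 (last nonzero row C).
So gcd(420, 406) = 14, with Bézout identity 1·420 − 1·406 = 14. Containment (⊇): the Bézout identity exhibits 14 as an element of (420, 406), giving (14) ⊆ (420, 406). Containment (⊆): since 14 | 420 and 14 | 406 (420 = 14·30, 406 = 14·29), every Z-linear combination of 420 and 406 is divisible by 14, so (420, 406) ⊆ (14). Therefore (420, 406) = (14), d = 14.

Final answer: (420, 406) = (14); d = 14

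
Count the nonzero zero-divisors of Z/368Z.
Z/368Z has 191 nonzero zero-divisors

In Z/368Z each nonzero element is either a unit (gcd with 368 is 1) or a zero-divisor (gcd > 1). The number of units is φ(368): factorise 368 = 2^4 · 23, so φ(368) = (2^4 − 2^3) · (23 − 1) = 8 · 22 = 176. The nonzero elements number 368 − 1 = 367. Hence the nonzero zero-divisors number 367 − 176 = 191.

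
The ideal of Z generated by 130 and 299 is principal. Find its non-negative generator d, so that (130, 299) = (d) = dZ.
In the PID Z, (a, b) is generated by gcd(a, b). Compute gcd(299, 130) with the extended Euclidean algorithm, tracking rows (r, s, t) with s·299 + t·130 = r:
  row A: (299, 1, 0)   [1·299 + 0·130 = 299]
  row B: (130, 0, 1)   [0·299 + 1·130 = 130]
  299 = 2·130 + 39   → row C = row A − 2·row B = (39, 1, −2)   [check: 1·299 − 2·130 = 39]
  130 = 3·39 + 13   → row D = row B − 3·row C = (13, −3, 7)   [check: −3·299 + 7·130 = 13]
  39 = 3·13 + 0   → remainder 0, stop. gcd = 13 (last nonzero row D).
So gcd(130, 299) = 13, with Bézout identity −3·299 + 7·130 = 13. Containment (⊇): the Bézout identity exhibits 13 as an element of (130, 299), giving (13) ⊆ (130, 299). Containment (⊆): since 13 | 130 and 13 | 299 (130 = 13·10, 299 = 13·23), every Z-linear combination of 130 and 299 is divisible by 13, so (130, 299) ⊆ (13). Therefore (130, 299) = (13), d = 13.

Final answer: (130, 299) = (13); d = 13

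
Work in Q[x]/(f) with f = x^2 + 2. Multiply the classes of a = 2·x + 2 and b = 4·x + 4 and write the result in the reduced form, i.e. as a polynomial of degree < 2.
First multiply in Q[x] without reducing: a · b = 8·x^2 + 16·x + 8. Now divide by f(x) = x^2 + 2, eliminating the leading term at each step:
  leading term 8·x^2: subtract (8)·f(x) = 8·x^2 + 16, leaving 16·x - 8
The degree is now < 2, so this is the remainder. Hence a · b ≡ 16·x - 8 in Q[x]/(f).

Final answer: a · b ≡ 16·x - 8 (mod f(x))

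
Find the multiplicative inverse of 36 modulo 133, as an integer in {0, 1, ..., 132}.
Apply the extended Euclidean algorithm to (133, 36), tracking rows (r, s, t) with s·133 + t·36 = r. Each division r_prev = q·r_cur + r_new produces the new row as (previous row) − q·(current row):
  row A: (133, 1, 0)   [1·133 + 0·36 = 133]
  row B: (36, 0, 1)   [0·133 + 1·36 = 36]
  133 = 3·36 + 25   → row C = row A − 3·row B = (25, 1, −3)   [check: 1·133 − 3·36 = 25]
  36 = 1·25 + 11   → row D = row B − 1·row C = (11, −1, 4)   [check: −1·133 + 4·36 = 11]
  25 = 2·11 + 3   → row E = row C − 2·row D = (3, 3, −11)   [check: 3·133 − 11·36 = 3]
  11 = 3·3 + 2   → row F = row D − 3·row E = (2, −10, 37)   [check: −10·133 + 37·36 = 2]
  3 = 1·2 + 1   → row G = row E − 1·row F = (1, 13, −48)   [check: 13·133 − 48·36 = 1]
  2 = 2·1 + 0   → remainder 0, stop. gcd = 1 (last nonzero row G).
The gcd is 1, so 36 is invertible mod 133. The last nonzero row gives 13·133 − 48·36 = 1, so t = −48. So 36^(−1) ≡ −48 ≡ 85 (mod 133). Verify: 36 · 85 = 3060 ≡ 1 (mod 133). ✓

Final answer: 36^(−1) ≡ 85 (mod 133)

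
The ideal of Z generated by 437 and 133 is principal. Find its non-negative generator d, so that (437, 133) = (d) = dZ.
In the PID Z, (a, b) is generated by gcd(a, b). Compute gcd(437, 133) with the extended Euclidean algorithm, tracking rows (r, s, t) with s·437 + t·133 = r:
  row A: (437, 1, 0)   [1·437 + 0·133 = 437]
  row B: (133, 0, 1)   [0·437 + 1·133 = 133]
  437 = 3·133 + 38   → row C = row A − 3·row B = (38, 1, −3)   [check: 1·437 − 3·133 = 38]
  133 = 3·38 + 19   → row D = row B − 3·row C = (19, −3, 10)   [check: −3·437 + 10·133 = 19]
  38 = 2·19 + 0   → remainder 0, stop. gcd = 19 (last nonzero row D).
So gcd(437, 133) = 19, with Bézout identity −3·437 + 10·133 = 19. Containment (⊇): the Bézout identity exhibits 19 as an element of (437, 133), giving (19) ⊆ (437, 133). Containment (⊆): since 19 | 437 and 19 | 133 (437 = 19·23, 133 = 19·7), every Z-linear combination of 437 and 133 is divisible by 19, so (437, 133) ⊆ (19). Therefore (437, 133) = (19), d = 19.

Final answer: (437, 133) = (19); d = 19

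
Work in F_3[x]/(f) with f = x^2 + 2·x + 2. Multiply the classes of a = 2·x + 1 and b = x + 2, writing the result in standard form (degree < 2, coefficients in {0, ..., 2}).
Multiply as integer polynomials: a · b = 2·x^2 + 5·x + 2. Reducing coefficients mod 3: a · b ≡ 2·x^2 + 2·x + 2. Now divide by f(x) = x^2 + 2·x + 2 in F_3[x], eliminating the leading term at each step:
  leading term 2·x^2: subtract (2)·f(x) = 2·x^2 + x + 1, leaving x + 1 (coefficients mod 3)
The degree is now < 2, so this is the remainder. Hence a · b ≡ x + 1 in F_3[x]/(f).

Final answer: a · b ≡ x + 1 (mod f(x))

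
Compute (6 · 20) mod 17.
1

Reduce the factors first: 20 ≡ 3 (mod 17), so 6 · 20 ≡ 6 · 3 (mod 17). 6 · 3 = 18. Dividing by 17: 18 = 1·17 + 1. So (6 · 20) mod 17 = 1.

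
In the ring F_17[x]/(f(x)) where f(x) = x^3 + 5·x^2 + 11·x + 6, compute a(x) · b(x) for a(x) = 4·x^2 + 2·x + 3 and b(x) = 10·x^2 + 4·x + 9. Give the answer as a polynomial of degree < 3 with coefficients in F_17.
Multiply as integer polynomials: a · b = 40·x^4 + 36·x^3 + 74·x^2 + 30·x + 27. Reducing coefficients mod 17: a · b ≡ 6·x^4 + 2·x^3 + 6·x^2 + 13·x + 10. Now divide by f(x) = x^3 + 5·x^2 + 11·x + 6 in F_17[x], eliminating the leading term at each step:
  leading term 6·x^4: subtract (6·x)·f(x) = 6·x^4 + 13·x^3 + 15·x^2 + 2·x, leaving 6·x^3 + 8·x^2 + 11·x + 10 (coefficients mod 17)
  leading term 6·x^3: subtract (6)·f(x) = 6·x^3 + 13·x^2 + 15·x + 2, leaving 12·x^2 + 13·x + 8 (coefficients mod 17)
The degree is now < 3, so this is the remainder. Hence a · b ≡ 12·x^2 + 13·x + 8 in F_17[x]/(f).

Final answer: a · b ≡ 12·x^2 + 13·x + 8 (mod f(x))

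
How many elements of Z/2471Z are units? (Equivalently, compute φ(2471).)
Z/2471Z has φ(2471) = 2112 units

An element a ∈ Z/2471Z is a unit iff gcd(a, 2471) = 1, so the number of units is φ(2471). φ is multiplicative, with φ(p^e) = p^e − p^(e−1). Factorise 2471 = 7 · 353. Then
  φ(2471) = (7 − 1) · (353 − 1) = 6 · 352 = 2112.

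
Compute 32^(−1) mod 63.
Apply the extended Euclidean algorithm to (63, 32), tracking rows (r, s, t) with s·63 + t·32 = r. Each division r_prev = q·r_cur + r_new produces the new row as (previous row) − q·(current row):
  row A: (63, 1, 0)   [1·63 + 0·32 = 63]
  row B: (32, 0, 1)   [0·63 + 1·32 = 32]
  63 = 1·32 + 31   → row C = row A − 1·row B = (31, 1, −1)   [check: 1·63 − 1·32 = 31]
  32 = 1·31 + 1   → row D = row B − 1·row C = (1, −1, 2)   [check: −1·63 + 2·32 = 1]
  31 = 31·1 + 0   → remainder 0, stop. gcd = 1 (last nonzero row D).
The gcd is 1, so 32 is invertible mod 63. The last nonzero row gives −1·63 + 2·32 = 1, so t = 2. So 32^(−1) ≡ 2 (mod 63). Verify: 32 · 2 = 64 ≡ 1 (mod 63). ✓

Final answer: 32^(−1) ≡ 2 (mod 63)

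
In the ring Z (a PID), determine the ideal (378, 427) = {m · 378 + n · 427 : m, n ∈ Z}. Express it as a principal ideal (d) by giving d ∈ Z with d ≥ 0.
In the PID Z, (a, b) is generated by gcd(a, b). Compute gcd(427, 378) with the extended Euclidean algorithm, tracking rows (r, s, t) with s·427 + t·378 = r:
  row A: (427, 1, 0)   [1·427 + 0·378 = 427]
  row B: (378, 0, 1)   [0·427 + 1·378 = 378]
  427 = 1·378 + 49   → row C = row A − 1·row B = (49, 1, −1)   [check: 1·427 − 1·378 = 49]
  378 = 7·49 + 35   → row D = row B − 7·row C = (35, −7, 8)   [check: −7·427 + 8·378 = 35]
  49 = 1·35 + 14   → row E = row C − 1·row D = (14, 8, −9)   [check: 8·427 − 9·378 = 14]
  35 = 2·14 + 7   → row F = row D − 2·row E = (7, −23, 26)   [check: −23·427 + 26·378 = 7]
  14 = 2·7 + 0   → remainder 0, stop. gcd = 7 (last nonzero row F).
So gcd(378, 427) = 7, with Bézout identity −23·427 + 26·378 = 7. Containment (⊇): the Bézout identity exhibits 7 as an element of (378, 427), giving (7) ⊆ (378, 427). Containment (⊆): since 7 | 378 and 7 | 427 (378 = 7·54, 427 = 7·61), every Z-linear combination of 378 and 427 is divisible by 7, so (378, 427) ⊆ (7). Therefore (378, 427) = (7), d = 7.

Final answer: (378, 427) = (7); d = 7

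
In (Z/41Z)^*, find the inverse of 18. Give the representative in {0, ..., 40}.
Apply the extended Euclidean algorithm to (41, 18), tracking rows (r, s, t) with s·41 + t·18 = r. Each division r_prev = q·r_cur + r_new produces the new row as (previous row) − q·(current row):
  row A: (41, 1, 0)   [1·41 + 0·18 = 41]
  row B: (18, 0, 1)   [0·41 + 1·18 = 18]
  41 = 2·18 + 5   → row C = row A − 2·row B = (5, 1, −2)   [check: 1·41 − 2·18 = 5]
  18 = 3·5 + 3   → row D = row B − 3·row C = (3, −3, 7)   [check: −3·41 + 7·18 = 3]
  5 = 1·3 + 2   → row E = row C − 1·row D = (2, 4, −9)   [check: 4·41 − 9·18 = 2]
  3 = 1·2 + 1   → row F = row D − 1·row E = (1, −7, 16)   [check: −7·41 + 16·18 = 1]
  2 = 2·1 + 0   → remainder 0, stop. gcd = 1 (last nonzero row F).
The gcd is 1, so 18 is invertible mod 41. The last nonzero row gives −7·41 + 16·18 = 1, so t = 16. So 18^(−1) ≡ 16 (mod 41). Verify: 18 · 16 = 288 ≡ 1 (mod 41). ✓

Final answer: 18^(−1) ≡ 16 (mod 41)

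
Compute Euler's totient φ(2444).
φ(2444) = 1104

φ is multiplicative, with φ(p^e) = p^e − p^(e−1). Factorise 2444 = 2^2 · 13 · 47. Then
  φ(2444) = (2^2 − 2^1) · (13 − 1) · (47 − 1) = 2 · 12 · 46 = 1104.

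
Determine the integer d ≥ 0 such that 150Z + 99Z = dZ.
(150, 99) = (3); d = 3

In the PID Z, (a, b) is generated by gcd(a, b). Compute gcd(150, 99) with the extended Euclidean algorithm, tracking rows (r, s, t) with s·150 + t·99 = r:
  row A: (150, 1, 0)   [1·150 + 0·99 = 150]
  row B: (99, 0, 1)   [0·150 + 1·99 = 99]
  150 = 1·99 + 51   → row C = row A − 1·row B = (51, 1, −1)   [check: 1·150 − 1·99 = 51]
  99 = 1·51 + 48   → row D = row B − 1·row C = (48, −1, 2)   [check: −1·150 + 2·99 = 48]
  51 = 1·48 + 3   → row E = row C − 1·row D = (3, 2, −3)   [check: 2·150 − 3·99 = 3]
  48 = 16·3 + 0   → remainder 0, stop. gcd = 3 (last nonzero row E).
So gcd(150, 99) = 3, with Bézout identity 2·150 − 3·99 = 3. Containment (⊇): the Bézout identity exhibits 3 as an element of (150, 99), giving (3) ⊆ (150, 99). Containment (⊆): since 3 | 150 and 3 | 99 (150 = 3·50, 99 = 3·33), every Z-linear combination of 150 and 99 is divisible by 3, so (150, 99) ⊆ (3). Therefore (150, 99) = (3), d = 3.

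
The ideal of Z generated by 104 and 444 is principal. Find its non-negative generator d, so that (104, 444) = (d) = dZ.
In the PID Z, (a, b) is generated by gcd(a, b). Compute gcd(444, 104) with the extended Euclidean algorithm, tracking rows (r, s, t) with s·444 + t·104 = r:
  row A: (444, 1, 0)   [1·444 + 0·104 = 444]
  row B: (104, 0, 1)   [0·444 + 1·104 = 104]
  444 = 4·104 + 28   → row C = row A − 4·row B = (28, 1, −4)   [check: 1·444 − 4·104 = 28]
  104 = 3·28 + 20   → row D = row B − 3·row C = (20, −3, 13)   [check: −3·444 + 13·104 = 20]
  28 = 1·20 + 8   → row E = row C − 1·row D = (8, 4, −17)   [check: 4·444 − 17·104 = 8]
  20 = 2·8 + 4   → row F = row D − 2·row E = (4, −11, 47)   [check: −11·444 + 47·104 = 4]
  8 = 2·4 + 0   → remainder 0, stop. gcd = 4 (last nonzero row F).
So gcd(104, 444) = 4, with Bézout identity −11·444 + 47·104 = 4. Containment (⊇): the Bézout identity exhibits 4 as an element of (104, 444), giving (4) ⊆ (104, 444). Containment (⊆): since 4 | 104 and 4 | 444 (104 = 4·26, 444 = 4·111), every Z-linear combination of 104 and 444 is divisible by 4, so (104, 444) ⊆ (4). Therefore (104, 444) = (4), d = 4.

Final answer: (104, 444) = (4); d = 4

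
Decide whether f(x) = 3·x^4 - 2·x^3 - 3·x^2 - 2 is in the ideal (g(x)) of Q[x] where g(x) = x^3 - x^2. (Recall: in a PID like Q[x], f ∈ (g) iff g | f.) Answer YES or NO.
NO

In Q[x] the ideal (g) consists of all multiples of g, so f ∈ (g) iff g | f, i.e. iff the remainder of f on division by g is 0. Divide f by g (g is monic, so eliminate the leading term of the running remainder at each step):
  leading term 3·x^4: subtract (3·x)·g(x) = 3·x^4 - 3·x^3, leaving x^3 - 3·x^2 - 2
  leading term x^3: subtract (1)·g(x) = x^3 - x^2, leaving -2·x^2 - 2
The remainder r(x) = -2·x^2 - 2 ≠ 0 (and deg r < deg g), so g ∤ f, i.e. f ∉ (g).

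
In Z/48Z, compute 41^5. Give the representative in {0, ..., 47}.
41

Use repeated squaring. Binary(5) = 101. Walk through the bits of the exponent 5 left-to-right: at each bit after the leading one, square the running value, then multiply by 41 if the bit is 1 (always reducing mod 48):
  bit 1 = 1 (leading): start with 41.
  bit 2 = 0: square 41^2 = 1681 ≡ 1 (mod 48).
  bit 3 = 1: square 1^2 = 1; bit is 1, so multiply 1·41 = 41 (mod 48).
Final value: 41^5 ≡ 41 (mod 48).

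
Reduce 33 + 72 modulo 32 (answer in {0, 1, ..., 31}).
Reduce the summands first: 33 ≡ 1, 72 ≡ 8 (mod 32), so 33 + 72 ≡ 1 + 8 (mod 32). 1 + 8 = 9; 9 = 0·32 + 9, so (33 + 72) mod 32 = 9.

Final answer: 9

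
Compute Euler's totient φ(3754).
φ(3754) = 1876

φ is multiplicative, with φ(p^e) = p^e − p^(e−1). Factorise 3754 = 2 · 1877. Then
  φ(3754) = (2 − 1) · (1877 − 1) = 1 · 1876 = 1876.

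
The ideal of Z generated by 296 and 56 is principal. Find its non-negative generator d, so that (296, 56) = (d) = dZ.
In the PID Z, (a, b) is generated by gcd(a, b). Compute gcd(296, 56) with the extended Euclidean algorithm, tracking rows (r, s, t) with s·296 + t·56 = r:
  row A: (296, 1, 0)   [1·296 + 0·56 = 296]
  row B: (56, 0, 1)   [0·296 + 1·56 = 56]
  296 = 5·56 + 16   → row C = row A − 5·row B = (16, 1, −5)   [check: 1·296 − 5·56 = 16]
  56 = 3·16 + 8   → row D = row B − 3·row C = (8, −3, 16)   [check: −3·296 + 16·56 = 8]
  16 = 2·8 + 0   → remainder 0, stop. gcd = 8 (last nonzero row D).
So gcd(296, 56) = 8, with Bézout identity −3·296 + 16·56 = 8. Containment (⊇): the Bézout identity exhibits 8 as an element of (296, 56), giving (8) ⊆ (296, 56). Containment (⊆): since 8 | 296 and 8 | 56 (296 = 8·37, 56 = 8·7), every Z-linear combination of 296 and 56 is divisible by 8, so (296, 56) ⊆ (8). Therefore (296, 56) = (8), d = 8.

Final answer: (296, 56) = (8); d = 8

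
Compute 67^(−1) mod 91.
67^(−1) ≡ 72 (mod 91)

Apply the extended Euclidean algorithm to (91, 67), tracking rows (r, s, t) with s·91 + t·67 = r. Each division r_prev = q·r_cur + r_new produces the new row as (previous row) − q·(current row):
  row A: (91, 1, 0)   [1·91 + 0·67 = 91]
  row B: (67, 0, 1)   [0·91 + 1·67 = 67]
  91 = 1·67 + 24   → row C = row A − 1·row B = (24, 1, −1)   [check: 1·91 − 1·67 = 24]
  67 = 2·24 + 19   → row D = row B − 2·row C = (19, −2, 3)   [check: −2·91 + 3·67 = 19]
  24 = 1·19 + 5   → row E = row C − 1·row D = (5, 3, −4)   [check: 3·91 − 4·67 = 5]
  19 = 3·5 + 4   → row F = row D − 3·row E = (4, −11, 15)   [check: −11·91 + 15·67 = 4]
  5 = 1·4 + 1   → row G = row E − 1·row F = (1, 14, −19)   [check: 14·91 − 19·67 = 1]
  4 = 4·1 + 0   → remainder 0, stop. gcd = 1 (last nonzero row G).
The gcd is 1, so 67 is invertible mod 91. The last nonzero row gives 14·91 − 19·67 = 1, so t = −19. So 67^(−1) ≡ −19 ≡ 72 (mod 91). Verify: 67 · 72 = 4824 ≡ 1 (mod 91). ✓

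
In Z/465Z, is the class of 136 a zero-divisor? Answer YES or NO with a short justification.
NO

gcd(136, 465) = 1, so 136 is a unit in Z/465Z (it has a multiplicative inverse). A unit cannot be a zero-divisor: if 136·b ≡ 0 then multiplying both sides by 136^(−1) gives b ≡ 0. So 136 is not a zero-divisor.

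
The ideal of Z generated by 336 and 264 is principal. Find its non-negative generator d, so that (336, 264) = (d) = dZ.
In the PID Z, (a, b) is generated by gcd(a, b). Compute gcd(336, 264) with the extended Euclidean algorithm, tracking rows (r, s, t) with s·336 + t·264 = r:
  row A: (336, 1, 0)   [1·336 + 0·264 = 336]
  row B: (264, 0, 1)   [0·336 + 1·264 = 264]
  336 = 1·264 + 72   → row C = row A − 1·row B = (72, 1, −1)   [check: 1·336 − 1·264 = 72]
  264 = 3·72 + 48   → row D = row B − 3·row C = (48, −3, 4)   [check: −3·336 + 4·264 = 48]
  72 = 1·48 + 24   → row E = row C − 1·row D = (24, 4, −5)   [check: 4·336 − 5·264 = 24]
  48 = 2·24 + 0   → remainder 0, stop. gcd = 24 (last nonzero row E).
So gcd(336, 264) = 24, with Bézout identity 4·336 − 5·264 = 24. Containment (⊇): the Bézout identity exhibits 24 as an element of (336, 264), giving (24) ⊆ (336, 264). Containment (⊆): since 24 | 336 and 24 | 264 (336 = 24·14, 264 = 24·11), every Z-linear combination of 336 and 264 is divisible by 24, so (336, 264) ⊆ (24). Therefore (336, 264) = (24), d = 24.

Final answer: (336, 264) = (24); d = 24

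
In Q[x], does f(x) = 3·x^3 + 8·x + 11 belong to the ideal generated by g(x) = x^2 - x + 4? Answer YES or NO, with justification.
NO

In Q[x] the ideal (g) consists of all multiples of g, so f ∈ (g) iff g | f, i.e. iff the remainder of f on division by g is 0. Divide f by g (g is monic, so eliminate the leading term of the running remainder at each step):
  leading term 3·x^3: subtract (3·x)·g(x) = 3·x^3 - 3·x^2 + 12·x, leaving 3·x^2 - 4·x + 11
  leading term 3·x^2: subtract (3)·g(x) = 3·x^2 - 3·x + 12, leaving -x - 1
The remainder r(x) = -x - 1 ≠ 0 (and deg r < deg g), so g ∤ f, i.e. f ∉ (g).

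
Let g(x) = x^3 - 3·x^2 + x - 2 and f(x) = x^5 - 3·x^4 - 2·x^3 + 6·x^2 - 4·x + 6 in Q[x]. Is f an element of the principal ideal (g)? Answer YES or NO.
NO

In Q[x] the ideal (g) consists of all multiples of g, so f ∈ (g) iff g | f, i.e. iff the remainder of f on division by g is 0. Divide f by g (g is monic, so eliminate the leading term of the running remainder at each step):
  leading term x^5: subtract (x^2)·g(x) = x^5 - 3·x^4 + x^3 - 2·x^2, leaving -3·x^3 + 8·x^2 - 4·x + 6
  leading term -3·x^3: subtract (-3)·g(x) = -3·x^3 + 9·x^2 - 3·x + 6, leaving -x^2 - x
The remainder r(x) = -x^2 - x ≠ 0 (and deg r < deg g), so g ∤ f, i.e. f ∉ (g).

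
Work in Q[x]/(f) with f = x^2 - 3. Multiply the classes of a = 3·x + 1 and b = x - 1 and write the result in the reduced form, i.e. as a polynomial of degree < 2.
a · b ≡ 8 - 2·x (mod f(x))

First multiply in Q[x] without reducing: a · b = 3·x^2 - 2·x - 1. Now divide by f(x) = x^2 - 3, eliminating the leading term at each step:
  leading term 3·x^2: subtract (3)·f(x) = 3·x^2 - 9, leaving 8 - 2·x
The degree is now < 2, so this is the remainder. Hence a · b ≡ 8 - 2·x in Q[x]/(f).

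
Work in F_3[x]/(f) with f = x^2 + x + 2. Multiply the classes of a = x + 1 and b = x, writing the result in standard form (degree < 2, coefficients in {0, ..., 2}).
Multiply as integer polynomials: a · b = x^2 + x. Reducing coefficients mod 3: a · b ≡ x^2 + x. Now divide by f(x) = x^2 + x + 2 in F_3[x], eliminating the leading term at each step:
  leading term x^2: subtract (1)·f(x) = x^2 + x + 2, leaving 1 (coefficients mod 3)
The degree is now < 2, so this is the remainder. Hence a · b ≡ 1 in F_3[x]/(f).

Final answer: a · b ≡ 1 (mod f(x))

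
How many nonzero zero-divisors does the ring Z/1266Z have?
In Z/1266Z each nonzero element is either a unit (gcd with 1266 is 1) or a zero-divisor (gcd > 1). The number of units is φ(1266): factorise 1266 = 2 · 3 · 211, so φ(1266) = (2 − 1) · (3 − 1) · (211 − 1) = 1 · 2 · 210 = 420. The nonzero elements number 1266 − 1 = 1265. Hence the nonzero zero-divisors number 1265 − 420 = 845.

Final answer: Z/1266Z has 845 nonzero zero-divisors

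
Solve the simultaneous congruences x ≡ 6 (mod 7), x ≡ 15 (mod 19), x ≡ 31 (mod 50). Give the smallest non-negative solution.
The moduli 7, 19, 50 are pairwise coprime, so by the CRT there is a unique solution mod 7·19·50 = 6650.
Solve by successive substitution. Start with x ≡ 6 (mod 7).
  Combine with x ≡ 15 (mod 19): write x = 6 + 7·t and require 6 + 7·t ≡ 15 (mod 19), i.e. 7·t ≡ 15 − 6 ≡ 9 (mod 19). Since 7^(−1) ≡ 11 (mod 19), t ≡ 11·9 ≡ 4 (mod 19). So x ≡ 6 + 7·4 = 34 (mod 133).
  Combine with x ≡ 31 (mod 50): write x = 34 + 133·t and require 34 + 133·t ≡ 31 (mod 50), i.e. 133·t ≡ 31 − 34 ≡ 47 (mod 50). Since 133^(−1) ≡ 47 (mod 50) (133 ≡ 33 (mod 50)), t ≡ 47·47 ≡ 9 (mod 50). So x ≡ 34 + 133·9 = 1231 (mod 6650).
Unique solution in [0, 6650): x = 1231.

Final answer: x ≡ 1231 (mod 6650); the representative in [0, 6650) is 1231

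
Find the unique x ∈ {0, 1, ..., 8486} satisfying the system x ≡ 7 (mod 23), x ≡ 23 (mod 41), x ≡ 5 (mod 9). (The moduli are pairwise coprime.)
The moduli 23, 41, 9 are pairwise coprime, so by the CRT there is a unique solution mod 23·41·9 = 8487.
Solve by successive substitution. Start with x ≡ 7 (mod 23).
  Combine with x ≡ 23 (mod 41): write x = 7 + 23·t and require 7 + 23·t ≡ 23 (mod 41), i.e. 23·t ≡ 23 − 7 ≡ 16 (mod 41). Since 23^(−1) ≡ 25 (mod 41), t ≡ 25·16 ≡ 31 (mod 41). So x ≡ 7 + 23·31 = 720 (mod 943).
  Combine with x ≡ 5 (mod 9): write x = 720 + 943·t and require 720 + 943·t ≡ 5 (mod 9), i.e. 943·t ≡ 5 − 720 ≡ 5 (mod 9). Since 943^(−1) ≡ 4 (mod 9) (943 ≡ 7 (mod 9)), t ≡ 4·5 ≡ 2 (mod 9). So x ≡ 720 + 943·2 = 2606 (mod 8487).
Unique solution in [0, 8487): x = 2606.

Final answer: x ≡ 2606 (mod 8487); the representative in [0, 8487) is 2606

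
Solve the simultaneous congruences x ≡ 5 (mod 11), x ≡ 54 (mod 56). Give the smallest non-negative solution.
The moduli 11, 56 are pairwise coprime, so by the CRT there is a unique solution mod 11·56 = 616.
Solve by successive substitution. Start with x ≡ 5 (mod 11).
  Combine with x ≡ 54 (mod 56): write x = 5 + 11·t and require 5 + 11·t ≡ 54 (mod 56), i.e. 11·t ≡ 54 − 5 ≡ 49 (mod 56). Since 11^(−1) ≡ 51 (mod 56), t ≡ 51·49 ≡ 35 (mod 56). So x ≡ 5 + 11·35 = 390 (mod 616).
Unique solution in [0, 616): x = 390.

Final answer: x ≡ 390 (mod 616); the representative in [0, 616) is 390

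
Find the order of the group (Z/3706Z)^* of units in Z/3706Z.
(Z/3706Z)^* consists of the classes a with gcd(a, 3706) = 1, so its order is φ(3706). φ is multiplicative, with φ(p^e) = p^e − p^(e−1). Factorise 3706 = 2 · 17 · 109. Then
  φ(3706) = (2 − 1) · (17 − 1) · (109 − 1) = 1 · 16 · 108 = 1728.
Thus |(Z/3706Z)^*| = 1728.

Final answer: |(Z/3706Z)^*| = 1728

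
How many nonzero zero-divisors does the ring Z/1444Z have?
In Z/1444Z each nonzero element is either a unit (gcd with 1444 is 1) or a zero-divisor (gcd > 1). The number of units is φ(1444): factorise 1444 = 2^2 · 19^2, so φ(1444) = (2^2 − 2^1) · (19^2 − 19^1) = 2 · 342 = 684. The nonzero elements number 1444 − 1 = 1443. Hence the nonzero zero-divisors number 1443 − 684 = 759.

Final answer: Z/1444Z has 759 nonzero zero-divisors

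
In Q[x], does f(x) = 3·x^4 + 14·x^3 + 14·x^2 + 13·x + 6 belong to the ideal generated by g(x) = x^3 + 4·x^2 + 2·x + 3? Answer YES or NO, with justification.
In Q[x] the ideal (g) consists of all multiples of g, so f ∈ (g) iff g | f, i.e. iff the remainder of f on division by g is 0. Divide f by g (g is monic, so eliminate the leading term of the running remainder at each step):
  leading term 3·x^4: subtract (3·x)·g(x) = 3·x^4 + 12·x^3 + 6·x^2 + 9·x, leaving 2·x^3 + 8·x^2 + 4·x + 6
  leading term 2·x^3: subtract (2)·g(x) = 2·x^3 + 8·x^2 + 4·x + 6, leaving 0
The remainder is 0, so f(x) = g(x) · h(x) with h(x) = 3·x + 2. Hence g | f, i.e. f ∈ (g).

Final answer: YES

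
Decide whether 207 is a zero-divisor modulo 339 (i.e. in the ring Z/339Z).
YES

gcd(207, 339) = 3 > 1, so 207 is not a unit in Z/339Z. In Z/nZ every nonzero non-unit is a zero-divisor: explicitly, take b = 339/gcd = 113 ≠ 0 (mod 339); then 207·113 = 23391 = 69·339, i.e. 207·113 ≡ 0 (mod 339). So 207 is a zero-divisor.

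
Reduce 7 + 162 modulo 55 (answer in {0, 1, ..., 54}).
Reduce the summands first: 162 ≡ 52 (mod 55), so 7 + 162 ≡ 7 + 52 (mod 55). 7 + 52 = 59; 59 = 1·55 + 4, so (7 + 162) mod 55 = 4.

Final answer: 4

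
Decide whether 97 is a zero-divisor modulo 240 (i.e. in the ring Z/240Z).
NO

gcd(97, 240) = 1, so 97 is a unit in Z/240Z (it has a multiplicative inverse). A unit cannot be a zero-divisor: if 97·b ≡ 0 then multiplying both sides by 97^(−1) gives b ≡ 0. So 97 is not a zero-divisor.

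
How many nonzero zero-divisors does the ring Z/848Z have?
In Z/848Z each nonzero element is either a unit (gcd with 848 is 1) or a zero-divisor (gcd > 1). The number of units is φ(848): factorise 848 = 2^4 · 53, so φ(848) = (2^4 − 2^3) · (53 − 1) = 8 · 52 = 416. The nonzero elements number 848 − 1 = 847. Hence the nonzero zero-divisors number 847 − 416 = 431.

Final answer: Z/848Z has 431 nonzero zero-divisors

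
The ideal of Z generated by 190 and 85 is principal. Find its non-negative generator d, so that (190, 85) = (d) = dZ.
(190, 85) = (5); d = 5

In the PID Z, (a, b) is generated by gcd(a, b). Compute gcd(190, 85) with the extended Euclidean algorithm, tracking rows (r, s, t) with s·190 + t·85 = r:
  row A: (190, 1, 0)   [1·190 + 0·85 = 190]
  row B: (85, 0, 1)   [0·190 + 1·85 = 85]
  190 = 2·85 + 20   → row C = row A − 2·row B = (20, 1, −2)   [check: 1·190 − 2·85 = 20]
  85 = 4·20 + 5   → row D = row B − 4·row C = (5, −4, 9)   [check: −4·190 + 9·85 = 5]
  20 = 4·5 + 0   → remainder 0, stop. gcd = 5 (last nonzero row D).
So gcd(190, 85) = 5, with Bézout identity −4·190 + 9·85 = 5. Containment (⊇): the Bézout identity exhibits 5 as an element of (190, 85), giving (5) ⊆ (190, 85). Containment (⊆): since 5 | 190 and 5 | 85 (190 = 5·38, 85 = 5·17), every Z-linear combination of 190 and 85 is divisible by 5, so (190, 85) ⊆ (5). Therefore (190, 85) = (5), d = 5.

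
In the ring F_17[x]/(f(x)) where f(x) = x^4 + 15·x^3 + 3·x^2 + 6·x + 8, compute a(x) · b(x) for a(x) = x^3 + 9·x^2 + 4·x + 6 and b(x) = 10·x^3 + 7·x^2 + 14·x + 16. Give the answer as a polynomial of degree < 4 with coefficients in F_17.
Multiply as integer polynomials: a · b = 10·x^6 + 97·x^5 + 117·x^4 + 230·x^3 + 242·x^2 + 148·x + 96. Reducing coefficients mod 17: a · b ≡ 10·x^6 + 12·x^5 + 15·x^4 + 9·x^3 + 4·x^2 + 12·x + 11. Now divide by f(x) = x^4 + 15·x^3 + 3·x^2 + 6·x + 8 in F_17[x], eliminating the leading term at each step:
  leading term 10·x^6: subtract (10·x^2)·f(x) = 10·x^6 + 14·x^5 + 13·x^4 + 9·x^3 + 12·x^2, leaving 15·x^5 + 2·x^4 + 9·x^2 + 12·x + 11 (coefficients mod 17)
  leading term 15·x^5: subtract (15·x)·f(x) = 15·x^5 + 4·x^4 + 11·x^3 + 5·x^2 + x, leaving 15·x^4 + 6·x^3 + 4·x^2 + 11·x + 11 (coefficients mod 17)
  leading term 15·x^4: subtract (15)·f(x) = 15·x^4 + 4·x^3 + 11·x^2 + 5·x + 1, leaving 2·x^3 + 10·x^2 + 6·x + 10 (coefficients mod 17)
The degree is now < 4, so this is the remainder. Hence a · b ≡ 2·x^3 + 10·x^2 + 6·x + 10 in F_17[x]/(f).

Final answer: a · b ≡ 2·x^3 + 10·x^2 + 6·x + 10 (mod f(x))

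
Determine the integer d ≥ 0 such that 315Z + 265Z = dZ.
(315, 265) = (5); d = 5

In the PID Z, (a, b) is generated by gcd(a, b). Compute gcd(315, 265) with the extended Euclidean algorithm, tracking rows (r, s, t) with s·315 + t·265 = r:
  row A: (315, 1, 0)   [1·315 + 0·265 = 315]
  row B: (265, 0, 1)   [0·315 + 1·265 = 265]
  315 = 1·265 + 50   → row C = row A − 1·row B = (50, 1, −1)   [check: 1·315 − 1·265 = 50]
  265 = 5·50 + 15   → row D = row B − 5·row C = (15, −5, 6)   [check: −5·315 + 6·265 = 15]
  50 = 3·15 + 5   → row E = row C − 3·row D = (5, 16, −19)   [check: 16·315 − 19·265 = 5]
  15 = 3·5 + 0   → remainder 0, stop. gcd = 5 (last nonzero row E).
So gcd(315, 265) = 5, with Bézout identity 16·315 − 19·265 = 5. Containment (⊇): the Bézout identity exhibits 5 as an element of (315, 265), giving (5) ⊆ (315, 265). Containment (⊆): since 5 | 315 and 5 | 265 (315 = 5·63, 265 = 5·53), every Z-linear combination of 315 and 265 is divisible by 5, so (315, 265) ⊆ (5). Therefore (315, 265) = (5), d = 5.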